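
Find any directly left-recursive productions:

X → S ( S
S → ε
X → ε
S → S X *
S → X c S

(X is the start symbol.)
Yes, S is left-recursive

Direct left recursion occurs when N → N α for some non-terminal N (the right-hand side begins with the left-hand side itself).

X → S ( S: starts with S
S → ε: starts with ε
X → ε: starts with ε
S → S X *: LEFT RECURSIVE (starts with S)
S → X c S: starts with X

The grammar has direct left recursion on: S.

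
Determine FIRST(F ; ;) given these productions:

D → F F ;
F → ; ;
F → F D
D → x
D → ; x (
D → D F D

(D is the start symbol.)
FIRST sets of the non-terminals involved (from the grammar, by fixed-point iteration):
  FIRST(F) = { ';' }

To compute FIRST(F ; ;), process the symbols left to right:
Symbol F is a non-terminal. Add FIRST(F) \ {ε} = { ';' }
F is not nullable (ε ∉ FIRST(F)), so stop here.
FIRST(F ; ;) = { ';' }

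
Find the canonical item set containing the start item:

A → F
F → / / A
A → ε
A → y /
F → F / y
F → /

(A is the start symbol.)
{ [A → . F], [A → . y /], [A → .], [A' → . A], [F → . / / A], [F → . /], [F → . F / y] }

First, augment the grammar with A' → A
I₀ = CLOSURE({ [A' → . A] }):
  [A' → . A] has the dot before A: add [A → . F], [A → .], [A → . y /]
  [A → . F] has the dot before F: add [F → . / / A], [F → . F / y], [F → . /]
No further items can be added.

I₀ = { [A → . F], [A → . y /], [A → .], [A' → . A], [F → . / / A], [F → . /], [F → . F / y] }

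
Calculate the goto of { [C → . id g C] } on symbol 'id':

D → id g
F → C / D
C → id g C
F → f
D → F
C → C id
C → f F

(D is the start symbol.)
{ [C → id . g C] }

GOTO(I, 'id') = CLOSURE({ [A → αX.β] : [A → α.Xβ] ∈ I, X = 'id' })

Items with dot before 'id', with the dot advanced:
  [C → . id g C] → [C → id . g C]
Closure adds nothing (no advanced item has the dot before a non-terminal).

GOTO = { [C → id . g C] }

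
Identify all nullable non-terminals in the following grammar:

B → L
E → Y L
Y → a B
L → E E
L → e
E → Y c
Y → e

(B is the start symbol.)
There are no ε-productions, so no non-terminal can derive ε.
No non-terminals are nullable.

Answer: None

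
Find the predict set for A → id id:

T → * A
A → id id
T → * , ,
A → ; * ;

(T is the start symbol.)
PREDICT(A → id id) = (FIRST(RHS) \ {ε}) ∪ (FOLLOW(A) if ε ∈ FIRST(RHS), i.e. RHS ⇒* ε)
FIRST(id id) = { 'id' }
ε ∉ FIRST(id id), so FOLLOW(A) is not added.
PREDICT(A → id id) = { 'id' }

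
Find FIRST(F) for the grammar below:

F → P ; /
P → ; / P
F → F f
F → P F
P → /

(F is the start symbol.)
{ '/', ';' }

To compute FIRST(F), examine every production with F on the left-hand side, reading each right-hand side left to right until a non-nullable symbol is reached.

FIRST sets of the other non-terminals involved (by the same procedure, iterated to a fixed point):
  FIRST(P) = { '/', ';' }

From F → P ; /:
  - P is a non-terminal: add FIRST(P) \ {ε} = { '/', ';' }
    P is not nullable, so stop
From F → F f:
  - F is the symbol being defined: contributes nothing new
    F is not nullable, so stop
From F → P F:
  - P is a non-terminal: add FIRST(P) \ {ε} = { '/', ';' }
    P is not nullable, so stop

Collecting: FIRST(F) = { '/', ';' }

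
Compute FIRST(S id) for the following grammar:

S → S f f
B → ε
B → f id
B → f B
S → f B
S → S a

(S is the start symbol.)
{ 'f' }

FIRST sets of the non-terminals involved (from the grammar, by fixed-point iteration):
  FIRST(S) = { 'f' }

To compute FIRST(S id), process the symbols left to right:
Symbol S is a non-terminal. Add FIRST(S) \ {ε} = { 'f' }
S is not nullable (ε ∉ FIRST(S)), so stop here.
FIRST(S id) = { 'f' }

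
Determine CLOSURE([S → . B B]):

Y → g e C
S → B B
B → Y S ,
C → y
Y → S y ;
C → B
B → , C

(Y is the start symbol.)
To compute CLOSURE, for each item [A → α.Bβ] where B is a non-terminal, add [B → .γ] for all productions B → γ; repeat for the newly added items until nothing changes.

Start with: [S → . B B]
  [S → . B B] has the dot before B: add [B → . Y S ,], [B → . , C]
  [B → . Y S ,] has the dot before Y: add [Y → . g e C], [Y → . S y ;]
  [Y → . S y ;] has the dot before S: all S-items already present
No further items can be added.

CLOSURE = { [B → . , C], [B → . Y S ,], [S → . B B], [Y → . S y ;], [Y → . g e C] }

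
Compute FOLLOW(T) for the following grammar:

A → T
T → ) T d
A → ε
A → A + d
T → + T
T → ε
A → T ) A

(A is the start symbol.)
{ $, ')', '+', 'd' }

To compute FOLLOW(T), find every occurrence of T on a right-hand side N → α T β: add FIRST(β) \ {ε}, and if β is empty or nullable also add FOLLOW(N). Iterate to a fixed point.

In A → T: T is at the end, add FOLLOW(A)
In T → ) T d: T is followed by d, add FIRST(d) \ {ε} = { 'd' }
In T → + T: T is at the end; this adds FOLLOW(T) to itself — nothing new
In A → T ) A: T is followed by ')' A, add FIRST(')' A) \ {ε} = { ')' }

The FOLLOW sets referred to above (computed the same way, to a fixed point):
  FOLLOW(A) = { $, '+' }

Taking the union: FOLLOW(T) = { $, ')', '+', 'd' }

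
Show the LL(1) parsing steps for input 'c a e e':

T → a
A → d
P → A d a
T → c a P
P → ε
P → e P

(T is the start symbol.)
LL(1) parsing maintains a stack (initially the start symbol over $) and the input. At each step: if the stack top is a terminal, match it against the current input token; if it is a non-terminal N, replace it with the RHS of M[N, lookahead] (the unique production whose predict set contains the lookahead).

Stack is shown with the top on the left.

Stack    Input      Action
--------------------------
T $      c a e e $  output T → c a P
c a P $  c a e e $  match 'c'
a P $    a e e $    match 'a'
P $      e e $      output P → e P
e P $    e e $      match 'e'
P $      e $        output P → e P
e P $    e $        match 'e'
P $      $          output P → ε
$        $          accept

The string is accepted.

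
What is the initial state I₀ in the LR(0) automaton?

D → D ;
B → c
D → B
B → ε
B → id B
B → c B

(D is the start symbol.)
First, augment the grammar with D' → D
I₀ = CLOSURE({ [D' → . D] }):
  [D' → . D] has the dot before D: add [D → . D ;], [D → . B]
  [D → . B] has the dot before B: add [B → . c], [B → .], [B → . id B], [B → . c B]
No further items can be added.

I₀ = { [B → . c B], [B → . c], [B → . id B], [B → .], [D → . B], [D → . D ;], [D' → . D] }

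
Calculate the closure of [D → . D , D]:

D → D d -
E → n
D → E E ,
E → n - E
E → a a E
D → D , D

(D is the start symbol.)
{ [D → . D , D], [D → . D d -], [D → . E E ,], [E → . a a E], [E → . n - E], [E → . n] }

To compute CLOSURE, for each item [A → α.Bβ] where B is a non-terminal, add [B → .γ] for all productions B → γ; repeat for the newly added items until nothing changes.

Start with: [D → . D , D]
  [D → . D , D] has the dot before D: add [D → . D d -], [D → . E E ,]
  [D → . E E ,] has the dot before E: add [E → . n], [E → . n - E], [E → . a a E]
No further items can be added.

CLOSURE = { [D → . D , D], [D → . D d -], [D → . E E ,], [E → . a a E], [E → . n - E], [E → . n] }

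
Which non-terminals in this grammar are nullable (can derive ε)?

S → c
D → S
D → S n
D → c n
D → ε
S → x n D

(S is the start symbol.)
{ 'D' }

ε-productions: D → ε
So D is immediately nullable.
No further non-terminal can be added: every production for the remaining non-terminals contains a terminal or a non-nullable non-terminal.
Nullable = { 'D' }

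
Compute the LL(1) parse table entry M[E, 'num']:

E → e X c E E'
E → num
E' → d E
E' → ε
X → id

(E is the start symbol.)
To find M[E, 'num'], we find productions for E where 'num' is in the predict set (PREDICT(N → α) = (FIRST(α) \ {ε}) ∪ (FOLLOW(N) if α ⇒* ε)).

E → e X c E E': PREDICT = { 'e' }
E → num: PREDICT = { 'num' }
  'num' is in predict set, so this production goes in M[E, 'num']

M[E, 'num'] = E → num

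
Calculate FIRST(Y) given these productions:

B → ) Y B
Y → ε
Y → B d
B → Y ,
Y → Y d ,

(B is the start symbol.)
FIRST sets of the other non-terminals involved (by the same procedure, iterated to a fixed point):
  FIRST(B) = { ')', ',', 'd' }

From Y → ε:
  - ε-production, so ε ∈ FIRST(Y)
From Y → B d:
  - B is a non-terminal: add FIRST(B) \ {ε} = { ')', ',', 'd' }
    B is not nullable, so stop
From Y → Y d ,:
  - Y is the symbol being defined: contributes nothing new
    Y is nullable, so continue to the next symbol
  - d is a terminal: add 'd' and stop

Collecting: FIRST(Y) = { ')', ',', 'd', ε }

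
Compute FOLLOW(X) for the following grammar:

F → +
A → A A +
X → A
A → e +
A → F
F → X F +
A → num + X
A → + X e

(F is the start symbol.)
To compute FOLLOW(X), find every occurrence of X on a right-hand side N → α X β: add FIRST(β) \ {ε}, and if β is empty or nullable also add FOLLOW(N). Iterate to a fixed point.

In F → X F +: X is followed by F '+', add FIRST(F '+') \ {ε} = { '+', 'e', 'num' }
In A → num + X: X is at the end, add FOLLOW(A)
In A → + X e: X is followed by e, add FIRST(e) \ {ε} = { 'e' }

The FOLLOW sets referred to above (computed the same way, to a fixed point):
  FOLLOW(A) = { '+', 'e', 'num' }

Taking the union: FOLLOW(X) = { '+', 'e', 'num' }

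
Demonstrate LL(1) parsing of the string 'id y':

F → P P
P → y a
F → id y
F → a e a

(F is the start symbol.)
LL(1) parsing maintains a stack (initially the start symbol over $) and the input. At each step: if the stack top is a terminal, match it against the current input token; if it is a non-terminal N, replace it with the RHS of M[N, lookahead] (the unique production whose predict set contains the lookahead).

Stack is shown with the top on the left.

Stack   Input   Action
----------------------
F $     id y $  output F → id y
id y $  id y $  match 'id'
y $     y $     match 'y'
$       $       accept

The string is accepted.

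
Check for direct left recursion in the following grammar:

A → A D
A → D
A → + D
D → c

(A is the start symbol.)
A → A D: LEFT RECURSIVE (starts with A)
A → D: starts with D
A → + D: starts with '+'
D → c: starts with c

The grammar has direct left recursion on: A.

Answer: Yes, A is left-recursive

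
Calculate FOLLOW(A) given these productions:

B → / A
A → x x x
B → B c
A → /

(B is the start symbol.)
{ $, 'c' }

To compute FOLLOW(A), find every occurrence of A on a right-hand side N → α A β: add FIRST(β) \ {ε}, and if β is empty or nullable also add FOLLOW(N). Iterate to a fixed point.

In B → / A: A is at the end, add FOLLOW(B)

The FOLLOW sets referred to above (computed the same way, to a fixed point):
  FOLLOW(B) = { $, 'c' }

Taking the union: FOLLOW(A) = { $, 'c' }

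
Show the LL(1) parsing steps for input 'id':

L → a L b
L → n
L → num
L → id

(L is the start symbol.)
LL(1) parsing maintains a stack (initially the start symbol over $) and the input. At each step: if the stack top is a terminal, match it against the current input token; if it is a non-terminal N, replace it with the RHS of M[N, lookahead] (the unique production whose predict set contains the lookahead).

Stack is shown with the top on the left.

Stack  Input  Action
--------------------
L $    id $   output L → id
id $   id $   match 'id'
$      $      accept

The string is accepted.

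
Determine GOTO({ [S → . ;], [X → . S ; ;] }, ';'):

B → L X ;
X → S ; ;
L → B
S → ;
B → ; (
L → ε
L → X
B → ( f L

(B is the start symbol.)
GOTO(I, ';') = CLOSURE({ [A → αX.β] : [A → α.Xβ] ∈ I, X = ';' })

Items with dot before ';', with the dot advanced:
  [S → . ;] → [S → ; .]
Closure adds nothing (no advanced item has the dot before a non-terminal).

GOTO = { [S → ; .] }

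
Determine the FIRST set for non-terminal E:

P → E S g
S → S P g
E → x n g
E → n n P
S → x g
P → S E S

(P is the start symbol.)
{ 'n', 'x' }

From E → x n g:
  - x is a terminal: add 'x' and stop
From E → n n P:
  - n is a terminal: add 'n' and stop

Collecting: FIRST(E) = { 'n', 'x' }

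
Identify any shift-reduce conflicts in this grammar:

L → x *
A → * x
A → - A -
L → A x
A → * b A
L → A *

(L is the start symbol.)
A shift-reduce conflict occurs when an LR(0) state has both:
  - a complete (reduce) item [A → α .] (dot at the end), and
  - a shift item [B → β . c γ] (dot before a terminal).

Augment with L' → L and build the canonical LR(0) collection (I0 = CLOSURE({[L' → . L]}), then GOTO on every symbol after a dot until no new states appear). It has 14 states:
  I0: { [A → . * b A], [A → . * x], [A → . - A -], [L → . A *], [L → . A x], [L → . x *], [L' → . L] }  — shift
  I1: { [A → * . b A], [A → * . x] }  — shift
  I2: { [A → - . A -], [A → . * b A], [A → . * x], [A → . - A -] }  — shift
  I3: { [L → A . *], [L → A . x] }  — shift
  I4: { [L' → L .] }  — accept
  I5: { [L → x . *] }  — shift
  I6: { [L → x * .] }  — reduce
  I7: { [L → A * .] }  — reduce
  I8: { [L → A x .] }  — reduce
  I9: { [A → - A . -] }  — shift
  I10: { [A → - A - .] }  — reduce
  I11: { [A → * b . A], [A → . * b A], [A → . * x], [A → . - A -] }  — shift
  I12: { [A → * x .] }  — reduce
  I13: { [A → * b A .] }  — reduce

No state contains both a complete item and a shift item.

Answer: No shift-reduce conflicts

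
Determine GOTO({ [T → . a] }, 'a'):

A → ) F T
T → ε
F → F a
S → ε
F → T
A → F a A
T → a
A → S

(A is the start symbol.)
{ [T → a .] }

GOTO(I, 'a') = CLOSURE({ [A → αX.β] : [A → α.Xβ] ∈ I, X = 'a' })

Items with dot before 'a', with the dot advanced:
  [T → . a] → [T → a .]
Closure adds nothing (no advanced item has the dot before a non-terminal).

GOTO = { [T → a .] }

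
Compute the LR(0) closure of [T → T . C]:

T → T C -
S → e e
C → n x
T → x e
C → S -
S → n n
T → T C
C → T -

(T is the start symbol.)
{ [C → . S -], [C → . T -], [C → . n x], [S → . e e], [S → . n n], [T → . T C -], [T → . T C], [T → . x e], [T → T . C] }

Start with: [T → T . C]
  [T → T . C] has the dot before C: add [C → . n x], [C → . S -], [C → . T -]
  [C → . S -] has the dot before S: add [S → . e e], [S → . n n]
  [C → . T -] has the dot before T: add [T → . T C -], [T → . x e], [T → . T C]
No further items can be added.

CLOSURE = { [C → . S -], [C → . T -], [C → . n x], [S → . e e], [S → . n n], [T → . T C -], [T → . T C], [T → . x e], [T → T . C] }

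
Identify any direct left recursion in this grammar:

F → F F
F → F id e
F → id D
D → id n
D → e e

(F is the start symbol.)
Yes, F is left-recursive

Direct left recursion occurs when N → N α for some non-terminal N (the right-hand side begins with the left-hand side itself).

F → F F: LEFT RECURSIVE (starts with F)
F → F id e: LEFT RECURSIVE (starts with F)
F → id D: starts with id
D → id n: starts with id
D → e e: starts with e

The grammar has direct left recursion on: F.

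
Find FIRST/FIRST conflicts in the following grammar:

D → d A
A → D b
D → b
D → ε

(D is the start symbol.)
Productions for D:
  D → d A: FIRST = { 'd' }
  D → b: FIRST = { 'b' }
  D → ε: FIRST = { ε }
A has only one production, so no FIRST/FIRST conflict is possible there.

All alternatives of each non-terminal have pairwise disjoint FIRST sets.

Answer: No FIRST/FIRST conflicts.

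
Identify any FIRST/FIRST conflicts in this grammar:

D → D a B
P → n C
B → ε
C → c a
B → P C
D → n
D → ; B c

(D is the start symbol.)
Yes. D → D a B / D → n on { 'n' }; D → D a B / D → ';' B c on { ';' }

A FIRST/FIRST conflict occurs when two productions N → α and N → β for the same non-terminal have FIRST(α) ∩ FIRST(β) ≠ ∅ (with ε ∈ FIRST of a nullable right-hand side, so two nullable alternatives also conflict).

FIRST sets of the non-terminals at (or reachable through a nullable prefix from) the front of some alternative:
  FIRST(D) = { ';', 'n' }
  FIRST(P) = { 'n' }

Productions for D:
  D → D a B: FIRST = { ';', 'n' }
  D → n: FIRST = { 'n' }
  D → ; B c: FIRST = { ';' }
Productions for B:
  B → ε: FIRST = { ε }
  B → P C: FIRST = { 'n' }
P, C have only one production, so no FIRST/FIRST conflict is possible there.

Conflict for D: D → D a B and D → n
  Overlap: { 'n' }
Conflict for D: D → D a B and D → ; B c
  Overlap: { ';' }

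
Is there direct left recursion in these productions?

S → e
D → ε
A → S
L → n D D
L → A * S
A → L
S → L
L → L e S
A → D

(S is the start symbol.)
Yes, L is left-recursive

Direct left recursion occurs when N → N α for some non-terminal N (the right-hand side begins with the left-hand side itself).

S → e: starts with e
D → ε: starts with ε
A → S: starts with S
L → n D D: starts with n
L → A * S: starts with A
A → L: starts with L
S → L: starts with L
L → L e S: LEFT RECURSIVE (starts with L)
A → D: starts with D

The grammar has direct left recursion on: L.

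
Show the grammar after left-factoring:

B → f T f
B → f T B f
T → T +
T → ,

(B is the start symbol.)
Left-factoring transforms A → αβ₁ | αβ₂ into A → αA' and A' → β₁ | β₂
(α is the longest common prefix among the alternatives). Repeat until
no nonterminal has two alternatives with a common prefix.

Round 1: B has alternatives sharing prefix 'f T'. Introduce B': B → f T B'
  Add: B' → f
  Add: B' → B f

No remaining common prefixes — done.

Resulting grammar:
B → f T B'
B' → f
B' → B f
T → T +
T → ,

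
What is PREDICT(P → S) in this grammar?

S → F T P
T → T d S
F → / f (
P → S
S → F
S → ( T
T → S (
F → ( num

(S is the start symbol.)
{ '(', '/' }

PREDICT(P → S) = (FIRST(RHS) \ {ε}) ∪ (FOLLOW(P) if ε ∈ FIRST(RHS), i.e. RHS ⇒* ε)
FIRST(S) = { '(', '/' }
FIRST(S) = { '(', '/' }
ε ∉ FIRST(S), so FOLLOW(P) is not added.
PREDICT(P → S) = { '(', '/' }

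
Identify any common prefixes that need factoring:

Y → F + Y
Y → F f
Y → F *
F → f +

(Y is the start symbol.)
Left-factoring is needed when two productions for the same non-terminal
share a common prefix on the right-hand side.

Productions for Y:
  Y → F + Y
  Y → F f
  Y → F *

Found common prefix 'F' in productions for Y

Answer: Yes, Y has productions with common prefix 'F'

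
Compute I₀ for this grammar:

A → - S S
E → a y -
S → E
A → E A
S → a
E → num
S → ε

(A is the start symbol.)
{ [A → . - S S], [A → . E A], [A' → . A], [E → . a y -], [E → . num] }

First, augment the grammar with A' → A
I₀ = CLOSURE({ [A' → . A] }):
  [A' → . A] has the dot before A: add [A → . - S S], [A → . E A]
  [A → . E A] has the dot before E: add [E → . a y -], [E → . num]
No further items can be added.

I₀ = { [A → . - S S], [A → . E A], [A' → . A], [E → . a y -], [E → . num] }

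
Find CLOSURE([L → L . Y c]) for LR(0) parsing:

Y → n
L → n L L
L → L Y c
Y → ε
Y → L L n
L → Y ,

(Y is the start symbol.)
{ [L → . L Y c], [L → . Y ,], [L → . n L L], [L → L . Y c], [Y → . L L n], [Y → . n], [Y → .] }

To compute CLOSURE, for each item [A → α.Bβ] where B is a non-terminal, add [B → .γ] for all productions B → γ; repeat for the newly added items until nothing changes.

Start with: [L → L . Y c]
  [L → L . Y c] has the dot before Y: add [Y → . n], [Y → .], [Y → . L L n]
  [Y → . L L n] has the dot before L: add [L → . n L L], [L → . L Y c], [L → . Y ,]
No further items can be added.

CLOSURE = { [L → . L Y c], [L → . Y ,], [L → . n L L], [L → L . Y c], [Y → . L L n], [Y → . n], [Y → .] }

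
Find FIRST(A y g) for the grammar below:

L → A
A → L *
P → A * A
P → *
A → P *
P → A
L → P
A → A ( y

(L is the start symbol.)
FIRST sets of the non-terminals involved (from the grammar, by fixed-point iteration):
  FIRST(A) = { '*' }

To compute FIRST(A y g), process the symbols left to right:
Symbol A is a non-terminal. Add FIRST(A) \ {ε} = { '*' }
A is not nullable (ε ∉ FIRST(A)), so stop here.
FIRST(A y g) = { '*' }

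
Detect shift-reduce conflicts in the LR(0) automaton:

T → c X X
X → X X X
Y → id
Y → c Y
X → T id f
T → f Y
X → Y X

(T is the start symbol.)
Yes — I12: [Y → c Y .] vs [T → . c X X]; I13: [X → Y X .] vs [T → . c X X]; I15: [X → X X X .] vs [T → . c X X]; I16: [T → c X X .] vs [T → . c X X]

A shift-reduce conflict occurs when an LR(0) state has both:
  - a complete (reduce) item [A → α .] (dot at the end), and
  - a shift item [B → β . c γ] (dot before a terminal).

Augment with T' → T and build the canonical LR(0) collection (I0 = CLOSURE({[T' → . T]}), then GOTO on every symbol after a dot until no new states appear). It has 19 states:
  I0: { [T → . c X X], [T → . f Y], [T' → . T] }  — shift
  I1: { [T' → T .] }  — accept
  I2: { [T → . c X X], [T → . f Y], [T → c . X X], [X → . T id f], [X → . X X X], [X → . Y X], [Y → . c Y], [Y → . id] }  — shift
  I3: { [T → f . Y], [Y → . c Y], [Y → . id] }  — shift
  I4: { [T → f Y .] }  — reduce
  I5: { [Y → . c Y], [Y → . id], [Y → c . Y] }  — shift
  I6: { [Y → id .] }  — reduce
  I7: { [Y → c Y .] }  — reduce
  I8: { [X → T . id f] }  — shift
  I9: { [T → . c X X], [T → . f Y], [T → c X . X], [X → . T id f], [X → . X X X], [X → . Y X], [X → X . X X], [Y → . c Y], [Y → . id] }  — shift
  I10: { [T → . c X X], [T → . f Y], [X → . T id f], [X → . X X X], [X → . Y X], [X → Y . X], [Y → . c Y], [Y → . id] }  — shift
  I11: { [T → . c X X], [T → . f Y], [T → c . X X], [X → . T id f], [X → . X X X], [X → . Y X], [Y → . c Y], [Y → . id], [Y → c . Y] }  — shift
  I12: { [T → . c X X], [T → . f Y], [X → . T id f], [X → . X X X], [X → . Y X], [X → Y . X], [Y → . c Y], [Y → . id], [Y → c Y .] }  — shift, reduce
  I13: { [T → . c X X], [T → . f Y], [X → . T id f], [X → . X X X], [X → . Y X], [X → X . X X], [X → Y X .], [Y → . c Y], [Y → . id] }  — shift, reduce
  I14: { [T → . c X X], [T → . f Y], [X → . T id f], [X → . X X X], [X → . Y X], [X → X . X X], [X → X X . X], [Y → . c Y], [Y → . id] }  — shift
  I15: { [T → . c X X], [T → . f Y], [X → . T id f], [X → . X X X], [X → . Y X], [X → X . X X], [X → X X . X], [X → X X X .], [Y → . c Y], [Y → . id] }  — shift, reduce
  I16: { [T → . c X X], [T → . f Y], [T → c X X .], [X → . T id f], [X → . X X X], [X → . Y X], [X → X . X X], [X → X X . X], [Y → . c Y], [Y → . id] }  — shift, reduce
  I17: { [X → T id . f] }  — shift
  I18: { [X → T id f .] }  — reduce

I12 contains reduce item [Y → c Y .] and shift items [T → . c X X], [T → . f Y], [Y → . c Y], [Y → . id] — shift-reduce conflict.
I13 contains reduce item [X → Y X .] and shift items [T → . c X X], [T → . f Y], [Y → . c Y], [Y → . id] — shift-reduce conflict.
I15 contains reduce item [X → X X X .] and shift items [T → . c X X], [T → . f Y], [Y → . c Y], [Y → . id] — shift-reduce conflict.
I16 contains reduce item [T → c X X .] and shift items [T → . c X X], [T → . f Y], [Y → . c Y], [Y → . id] — shift-reduce conflict.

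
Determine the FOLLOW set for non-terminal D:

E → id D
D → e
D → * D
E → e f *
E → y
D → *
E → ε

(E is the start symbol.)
To compute FOLLOW(D), find every occurrence of D on a right-hand side N → α D β: add FIRST(β) \ {ε}, and if β is empty or nullable also add FOLLOW(N). Iterate to a fixed point.

In E → id D: D is at the end, add FOLLOW(E)
In D → * D: D is at the end; this adds FOLLOW(D) to itself — nothing new

The FOLLOW sets referred to above (computed the same way, to a fixed point):
  FOLLOW(E) = { $ }

Taking the union: FOLLOW(D) = { $ }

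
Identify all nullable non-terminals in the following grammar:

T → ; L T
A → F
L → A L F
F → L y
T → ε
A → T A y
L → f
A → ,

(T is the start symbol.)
A non-terminal is nullable if it can derive ε (the empty string): either it has an ε-production, or it has a production whose right-hand side consists entirely of nullable non-terminals.

ε-productions: T → ε
So T is immediately nullable.
No further non-terminal can be added: every production for the remaining non-terminals contains a terminal or a non-nullable non-terminal.
Nullable = { 'T' }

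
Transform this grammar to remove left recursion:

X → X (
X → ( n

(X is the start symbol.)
X → ( n X'
X' → ( X'
X' → ε

X is directly left-recursive. The standard transformation for
  A → A α₁ | ... | A α_m | β₁ | ... | β_n
is
  A  → β₁ A' | ... | β_n A'
  A' → α₁ A' | ... | α_m A' | ε

X → ( n becomes X → ( n X'
X → X ( becomes X' → ( X'
Add X' → ε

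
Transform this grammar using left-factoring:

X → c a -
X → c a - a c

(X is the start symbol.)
X → c a - X'
X' → ε
X' → a c

Left-factoring transforms A → αβ₁ | αβ₂ into A → αA' and A' → β₁ | β₂
(α is the longest common prefix among the alternatives). Repeat until
no nonterminal has two alternatives with a common prefix.

Round 1: X has alternatives sharing prefix 'c a -'. Introduce X': X → c a - X'
  Add: X' → ε
  Add: X' → a c

No remaining common prefixes — done.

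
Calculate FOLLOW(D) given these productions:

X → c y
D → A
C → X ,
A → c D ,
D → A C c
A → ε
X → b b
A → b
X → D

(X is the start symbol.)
To compute FOLLOW(D), find every occurrence of D on a right-hand side N → α D β: add FIRST(β) \ {ε}, and if β is empty or nullable also add FOLLOW(N). Iterate to a fixed point.

In A → c D ,: D is followed by ',', add FIRST(',') \ {ε} = { ',' }
In X → D: D is at the end, add FOLLOW(X)

The FOLLOW sets referred to above (computed the same way, to a fixed point):
  FOLLOW(X) = { $, ',' }

Taking the union: FOLLOW(D) = { $, ',' }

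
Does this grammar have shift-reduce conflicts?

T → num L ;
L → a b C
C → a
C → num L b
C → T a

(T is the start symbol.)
No shift-reduce conflicts

Augment with T' → T and build the canonical LR(0) collection (I0 = CLOSURE({[T' → . T]}), then GOTO on every symbol after a dot until no new states appear). It has 14 states:
  I0: { [T → . num L ;], [T' → . T] }  — shift
  I1: { [T' → T .] }  — accept
  I2: { [L → . a b C], [T → num . L ;] }  — shift
  I3: { [T → num L . ;] }  — shift
  I4: { [L → a . b C] }  — shift
  I5: { [C → . T a], [C → . a], [C → . num L b], [L → a b . C], [T → . num L ;] }  — shift
  I6: { [L → a b C .] }  — reduce
  I7: { [C → T . a] }  — shift
  I8: { [C → a .] }  — reduce
  I9: { [C → num . L b], [L → . a b C], [T → num . L ;] }  — shift
  I10: { [C → num L . b], [T → num L . ;] }  — shift
  I11: { [T → num L ; .] }  — reduce
  I12: { [C → num L b .] }  — reduce
  I13: { [C → T a .] }  — reduce

No state contains both a complete item and a shift item.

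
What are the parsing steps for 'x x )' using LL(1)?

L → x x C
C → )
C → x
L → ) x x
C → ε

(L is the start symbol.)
Stack is shown with the top on the left.

Stack    Input    Action
------------------------
L $      x x ) $  output L → x x C
x x C $  x x ) $  match 'x'
x C $    x ) $    match 'x'
C $      ) $      output C → )
) $      ) $      match ')'
$        $        accept

The string is accepted.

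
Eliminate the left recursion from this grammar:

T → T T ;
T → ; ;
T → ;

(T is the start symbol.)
T is directly left-recursive. The standard transformation for
  A → A α₁ | ... | A α_m | β₁ | ... | β_n
is
  A  → β₁ A' | ... | β_n A'
  A' → α₁ A' | ... | α_m A' | ε

T → ; ; becomes T → ; ; T'
T → ; becomes T → ; T'
T → T T ; becomes T' → T ; T'
Add T' → ε

Resulting grammar:
T → ; ; T'
T → ; T'
T' → T ; T'
T' → ε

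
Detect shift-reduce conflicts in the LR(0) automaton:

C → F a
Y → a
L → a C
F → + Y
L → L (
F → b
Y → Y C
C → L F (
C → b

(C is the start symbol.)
A shift-reduce conflict occurs when an LR(0) state has both:
  - a complete (reduce) item [A → α .] (dot at the end), and
  - a shift item [B → β . c γ] (dot before a terminal).

Augment with C' → C and build the canonical LR(0) collection (I0 = CLOSURE({[C' → . C]}), then GOTO on every symbol after a dot until no new states appear). It has 16 states:
  I0: { [C → . F a], [C → . L F (], [C → . b], [C' → . C], [F → . + Y], [F → . b], [L → . L (], [L → . a C] }  — shift
  I1: { [F → + . Y], [Y → . Y C], [Y → . a] }  — shift
  I2: { [C' → C .] }  — accept
  I3: { [C → F . a] }  — shift
  I4: { [C → L . F (], [F → . + Y], [F → . b], [L → L . (] }  — shift
  I5: { [C → . F a], [C → . L F (], [C → . b], [F → . + Y], [F → . b], [L → . L (], [L → . a C], [L → a . C] }  — shift
  I6: { [C → b .], [F → b .] }  — 2 reduces
  I7: { [L → a C .] }  — reduce
  I8: { [L → L ( .] }  — reduce
  I9: { [C → L F . (] }  — shift
  I10: { [F → b .] }  — reduce
  I11: { [C → L F ( .] }  — reduce
  I12: { [C → F a .] }  — reduce
  I13: { [C → . F a], [C → . L F (], [C → . b], [F → + Y .], [F → . + Y], [F → . b], [L → . L (], [L → . a C], [Y → Y . C] }  — shift, reduce
  I14: { [Y → a .] }  — reduce
  I15: { [Y → Y C .] }  — reduce

I13 contains reduce item [F → + Y .] and shift items [C → . b], [F → . + Y], [F → . b], [L → . a C] — shift-reduce conflict.

Answer: Yes — I13: [F → + Y .] vs [C → . b]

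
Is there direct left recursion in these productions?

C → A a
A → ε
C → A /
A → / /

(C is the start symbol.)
C → A a: starts with A
A → ε: starts with ε
C → A /: starts with A
A → / /: starts with '/'

No direct left recursion found.

Answer: No direct left recursion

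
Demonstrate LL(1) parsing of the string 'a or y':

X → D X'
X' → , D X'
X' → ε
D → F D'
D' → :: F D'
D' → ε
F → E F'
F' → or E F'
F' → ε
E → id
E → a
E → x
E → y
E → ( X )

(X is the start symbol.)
LL(1) parsing maintains a stack (initially the start symbol over $) and the input. At each step: if the stack top is a terminal, match it against the current input token; if it is a non-terminal N, replace it with the RHS of M[N, lookahead] (the unique production whose predict set contains the lookahead).

Stack is shown with the top on the left.

Stack            Input     Action
---------------------------------
X $              a or y $  output X → D X'
D X' $           a or y $  output D → F D'
F D' X' $        a or y $  output F → E F'
E F' D' X' $     a or y $  output E → a
a F' D' X' $     a or y $  match 'a'
F' D' X' $       or y $    output F' → or E F'
or E F' D' X' $  or y $    match 'or'
E F' D' X' $     y $       output E → y
y F' D' X' $     y $       match 'y'
F' D' X' $       $         output F' → ε
D' X' $          $         output D' → ε
X' $             $         output X' → ε
$                $         accept

The string is accepted.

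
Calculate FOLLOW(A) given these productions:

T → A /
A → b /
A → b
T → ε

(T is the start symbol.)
In T → A /: A is followed by '/', add FIRST('/') \ {ε} = { '/' }

Taking the union: FOLLOW(A) = { '/' }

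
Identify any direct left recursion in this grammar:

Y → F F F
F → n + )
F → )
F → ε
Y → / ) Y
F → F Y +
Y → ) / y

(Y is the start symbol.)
Direct left recursion occurs when N → N α for some non-terminal N (the right-hand side begins with the left-hand side itself).

Y → F F F: starts with F
F → n + ): starts with n
F → ): starts with ')'
F → ε: starts with ε
Y → / ) Y: starts with '/'
F → F Y +: LEFT RECURSIVE (starts with F)
Y → ) / y: starts with ')'

The grammar has direct left recursion on: F.

Answer: Yes, F is left-recursive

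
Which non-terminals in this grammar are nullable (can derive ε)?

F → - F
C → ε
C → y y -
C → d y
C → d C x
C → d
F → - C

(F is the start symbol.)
A non-terminal is nullable if it can derive ε (the empty string): either it has an ε-production, or it has a production whose right-hand side consists entirely of nullable non-terminals.

ε-productions: C → ε
So C is immediately nullable.
No further non-terminal can be added: every production for the remaining non-terminals contains a terminal or a non-nullable non-terminal.
Nullable = { 'C' }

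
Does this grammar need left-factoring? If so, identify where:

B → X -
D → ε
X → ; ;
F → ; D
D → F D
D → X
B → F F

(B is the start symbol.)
Left-factoring is needed when two productions for the same non-terminal
share a common prefix on the right-hand side.

Productions for B:
  B → X -
  B → F F
Productions for D:
  D → ε
  D → F D
  D → X

No common prefixes found.

Answer: No, left-factoring is not needed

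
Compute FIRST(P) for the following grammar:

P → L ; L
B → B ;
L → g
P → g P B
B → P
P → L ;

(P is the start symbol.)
To compute FIRST(P), examine every production with P on the left-hand side, reading each right-hand side left to right until a non-nullable symbol is reached.

FIRST sets of the other non-terminals involved (by the same procedure, iterated to a fixed point):
  FIRST(L) = { 'g' }

From P → L ; L:
  - L is a non-terminal: add FIRST(L) \ {ε} = { 'g' }
    L is not nullable, so stop
From P → g P B:
  - g is a terminal: add 'g' and stop
From P → L ;:
  - L is a non-terminal: add FIRST(L) \ {ε} = { 'g' }
    L is not nullable, so stop

Collecting: FIRST(P) = { 'g' }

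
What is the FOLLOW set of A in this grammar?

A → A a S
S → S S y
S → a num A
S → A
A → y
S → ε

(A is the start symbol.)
{ $, 'a', 'y' }

To compute FOLLOW(A), find every occurrence of A on a right-hand side N → α A β: add FIRST(β) \ {ε}, and if β is empty or nullable also add FOLLOW(N). Iterate to a fixed point.

A is the start symbol, so $ ∈ FOLLOW(A).
In A → A a S: A is followed by a S, add FIRST(a S) \ {ε} = { 'a' }
In S → a num A: A is at the end, add FOLLOW(S)
In S → A: A is at the end, add FOLLOW(S)

The FOLLOW sets referred to above (computed the same way, to a fixed point):
  FOLLOW(S) = { $, 'a', 'y' }

Taking the union: FOLLOW(A) = { $, 'a', 'y' }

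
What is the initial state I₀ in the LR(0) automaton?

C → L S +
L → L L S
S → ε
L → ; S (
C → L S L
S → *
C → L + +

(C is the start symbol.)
{ [C → . L + +], [C → . L S +], [C → . L S L], [C' → . C], [L → . ; S (], [L → . L L S] }

First, augment the grammar with C' → C
I₀ = CLOSURE({ [C' → . C] }):
  [C' → . C] has the dot before C: add [C → . L S +], [C → . L S L], [C → . L + +]
  [C → . L S +] has the dot before L: add [L → . L L S], [L → . ; S (]
No further items can be added.

I₀ = { [C → . L + +], [C → . L S +], [C → . L S L], [C' → . C], [L → . ; S (], [L → . L L S] }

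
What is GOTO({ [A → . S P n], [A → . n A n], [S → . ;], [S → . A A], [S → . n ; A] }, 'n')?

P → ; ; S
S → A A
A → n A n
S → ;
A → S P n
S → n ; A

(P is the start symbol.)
{ [A → . S P n], [A → . n A n], [A → n . A n], [S → . ;], [S → . A A], [S → . n ; A], [S → n . ; A] }

GOTO(I, 'n') = CLOSURE({ [A → αX.β] : [A → α.Xβ] ∈ I, X = 'n' })

Items with dot before 'n', with the dot advanced:
  [A → . n A n] → [A → n . A n]
  [S → . n ; A] → [S → n . ; A]
Closure of the advanced items:
  [A → n . A n] has the dot before A: add [A → . n A n], [A → . S P n]
  [A → . S P n] has the dot before S: add [S → . A A], [S → . ;], [S → . n ; A]

GOTO = { [A → . S P n], [A → . n A n], [A → n . A n], [S → . ;], [S → . A A], [S → . n ; A], [S → n . ; A] }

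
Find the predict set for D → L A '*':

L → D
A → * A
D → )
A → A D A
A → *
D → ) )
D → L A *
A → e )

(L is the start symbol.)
{ ')' }

PREDICT(D → L A '*') = (FIRST(RHS) \ {ε}) ∪ (FOLLOW(D) if ε ∈ FIRST(RHS), i.e. RHS ⇒* ε)
FIRST(L) = { ')' }
FIRST(L A '*') = { ')' }
ε ∉ FIRST(L A '*'), so FOLLOW(D) is not added.
PREDICT(D → L A '*') = { ')' }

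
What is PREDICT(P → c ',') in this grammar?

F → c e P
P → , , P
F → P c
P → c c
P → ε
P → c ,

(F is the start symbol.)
{ 'c' }

PREDICT(P → c ',') = (FIRST(RHS) \ {ε}) ∪ (FOLLOW(P) if ε ∈ FIRST(RHS), i.e. RHS ⇒* ε)
FIRST(c ',') = { 'c' }
ε ∉ FIRST(c ','), so FOLLOW(P) is not added.
PREDICT(P → c ',') = { 'c' }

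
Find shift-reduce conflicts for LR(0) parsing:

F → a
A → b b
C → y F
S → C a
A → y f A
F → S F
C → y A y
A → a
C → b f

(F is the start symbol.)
No shift-reduce conflicts

Augment with F' → F and build the canonical LR(0) collection (I0 = CLOSURE({[F' → . F]}), then GOTO on every symbol after a dot until no new states appear). It has 22 states:
  I0: { [C → . b f], [C → . y A y], [C → . y F], [F → . S F], [F → . a], [F' → . F], [S → . C a] }  — shift
  I1: { [S → C . a] }  — shift
  I2: { [F' → F .] }  — accept
  I3: { [C → . b f], [C → . y A y], [C → . y F], [F → . S F], [F → . a], [F → S . F], [S → . C a] }  — shift
  I4: { [F → a .] }  — reduce
  I5: { [C → b . f] }  — shift
  I6: { [A → . a], [A → . b b], [A → . y f A], [C → . b f], [C → . y A y], [C → . y F], [C → y . A y], [C → y . F], [F → . S F], [F → . a], [S → . C a] }  — shift
  I7: { [C → y A . y] }  — shift
  I8: { [C → y F .] }  — reduce
  I9: { [A → a .], [F → a .] }  — 2 reduces
  I10: { [A → b . b], [C → b . f] }  — shift
  I11: { [A → . a], [A → . b b], [A → . y f A], [A → y . f A], [C → . b f], [C → . y A y], [C → . y F], [C → y . A y], [C → y . F], [F → . S F], [F → . a], [S → . C a] }  — shift
  I12: { [A → . a], [A → . b b], [A → . y f A], [A → y f . A] }  — shift
  I13: { [A → y f A .] }  — reduce
  I14: { [A → a .] }  — reduce
  I15: { [A → b . b] }  — shift
  I16: { [A → y . f A] }  — shift
  I17: { [A → b b .] }  — reduce
  I18: { [C → b f .] }  — reduce
  I19: { [C → y A y .] }  — reduce
  I20: { [F → S F .] }  — reduce
  I21: { [S → C a .] }  — reduce

No state contains both a complete item and a shift item.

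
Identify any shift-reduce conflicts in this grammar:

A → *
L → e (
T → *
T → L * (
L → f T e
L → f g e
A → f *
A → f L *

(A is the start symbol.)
A shift-reduce conflict occurs when an LR(0) state has both:
  - a complete (reduce) item [A → α .] (dot at the end), and
  - a shift item [B → β . c γ] (dot before a terminal).

Augment with A' → A and build the canonical LR(0) collection (I0 = CLOSURE({[A' → . A]}), then GOTO on every symbol after a dot until no new states appear). It has 18 states:
  I0: { [A → . *], [A → . f *], [A → . f L *], [A' → . A] }  — shift
  I1: { [A → * .] }  — reduce
  I2: { [A' → A .] }  — accept
  I3: { [A → f . *], [A → f . L *], [L → . e (], [L → . f T e], [L → . f g e] }  — shift
  I4: { [A → f * .] }  — reduce
  I5: { [A → f L . *] }  — shift
  I6: { [L → e . (] }  — shift
  I7: { [L → . e (], [L → . f T e], [L → . f g e], [L → f . T e], [L → f . g e], [T → . *], [T → . L * (] }  — shift
  I8: { [T → * .] }  — reduce
  I9: { [T → L . * (] }  — shift
  I10: { [L → f T . e] }  — shift
  I11: { [L → f g . e] }  — shift
  I12: { [L → f g e .] }  — reduce
  I13: { [L → f T e .] }  — reduce
  I14: { [T → L * . (] }  — shift
  I15: { [T → L * ( .] }  — reduce
  I16: { [L → e ( .] }  — reduce
  I17: { [A → f L * .] }  — reduce

No state contains both a complete item and a shift item.

Answer: No shift-reduce conflicts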